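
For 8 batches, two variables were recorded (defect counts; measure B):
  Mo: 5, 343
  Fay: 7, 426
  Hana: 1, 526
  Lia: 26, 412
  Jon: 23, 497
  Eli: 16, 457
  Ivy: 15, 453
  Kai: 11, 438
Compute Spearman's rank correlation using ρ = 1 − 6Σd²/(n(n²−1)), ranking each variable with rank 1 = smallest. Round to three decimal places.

Ranks of variable 1: 2, 3, 1, 8, 7, 6, 5, 4
Ranks of variable 2: 1, 3, 8, 2, 7, 6, 5, 4
d = r₁ − r₂: 1, 0, -7, 6, 0, 0, 0, 0
d²: 1, 0, 49, 36, 0, 0, 0, 0; Σd² = 86
ρ = 1 − 6·86/(8·63) = 1 − 516/504 = -0.024

-0.024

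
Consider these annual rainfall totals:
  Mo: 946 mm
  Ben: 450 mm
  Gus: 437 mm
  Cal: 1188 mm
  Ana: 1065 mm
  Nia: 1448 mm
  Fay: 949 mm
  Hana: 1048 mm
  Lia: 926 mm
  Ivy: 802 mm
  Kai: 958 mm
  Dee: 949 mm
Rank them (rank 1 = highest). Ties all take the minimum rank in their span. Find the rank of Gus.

12

Sorted (descending): 1448, 1188, 1065, 1048, 958, 949, 949, 946, 926, 802, 450, 437
The 2 values of 949 occupy positions 6–7 → each gets rank 6.
Gus has value 437 mm → rank 12.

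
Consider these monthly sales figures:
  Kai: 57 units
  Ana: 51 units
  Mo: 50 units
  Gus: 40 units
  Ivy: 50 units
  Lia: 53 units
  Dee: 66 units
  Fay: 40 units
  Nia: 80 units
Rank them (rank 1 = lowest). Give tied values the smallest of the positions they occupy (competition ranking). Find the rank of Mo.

3

Sorted (ascending): 40, 40, 50, 50, 51, 53, 57, 66, 80
The 2 values of 40 occupy positions 1–2 → each gets rank 1.
The 2 values of 50 occupy positions 3–4 → each gets rank 3.
Mo has value 50 units → rank 3.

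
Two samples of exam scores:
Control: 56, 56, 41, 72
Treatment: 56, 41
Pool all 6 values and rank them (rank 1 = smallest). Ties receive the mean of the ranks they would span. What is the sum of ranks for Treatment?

5.5

Sorted (ascending): 41, 41, 56, 56, 56, 72
The 2 values of 41 occupy positions 1–2 → average rank (1+2)/2 = 1.5.
The 3 values of 56 occupy positions 3–5 → average rank 4.
Treatment values → pooled ranks: 56→4, 41→1.5
Rank sum = 4 + 1.5 = 5.5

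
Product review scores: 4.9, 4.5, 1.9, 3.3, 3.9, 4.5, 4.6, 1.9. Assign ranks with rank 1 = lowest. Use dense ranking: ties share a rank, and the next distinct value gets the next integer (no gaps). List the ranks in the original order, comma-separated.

Sorted (ascending): 1.9, 1.9, 3.3, 3.9, 4.5, 4.5, 4.6, 4.9
The 2 values of 1.9 share dense rank 1.
The 2 values of 4.5 share dense rank 4.
Remaining distinct values take the next consecutive integers.

6, 4, 1, 2, 3, 4, 5, 1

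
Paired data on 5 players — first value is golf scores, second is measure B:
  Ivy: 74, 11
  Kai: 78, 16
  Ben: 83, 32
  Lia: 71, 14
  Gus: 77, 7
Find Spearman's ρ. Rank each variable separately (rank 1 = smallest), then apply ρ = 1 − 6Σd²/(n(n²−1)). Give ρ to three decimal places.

Ranks of variable 1: 2, 4, 5, 1, 3
Ranks of variable 2: 2, 4, 5, 3, 1
d = r₁ − r₂: 0, 0, 0, -2, 2
d²: 0, 0, 0, 4, 4; Σd² = 8
ρ = 1 − 6·8/(5·24) = 1 − 48/120 = 0.600

0.600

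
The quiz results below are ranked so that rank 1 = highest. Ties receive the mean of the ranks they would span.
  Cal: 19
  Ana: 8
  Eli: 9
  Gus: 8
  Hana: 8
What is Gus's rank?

4

Sorted (descending): 19, 9, 8, 8, 8
The 3 values of 8 occupy positions 3–5 → average rank 4.
Gus has value 8 → rank 4.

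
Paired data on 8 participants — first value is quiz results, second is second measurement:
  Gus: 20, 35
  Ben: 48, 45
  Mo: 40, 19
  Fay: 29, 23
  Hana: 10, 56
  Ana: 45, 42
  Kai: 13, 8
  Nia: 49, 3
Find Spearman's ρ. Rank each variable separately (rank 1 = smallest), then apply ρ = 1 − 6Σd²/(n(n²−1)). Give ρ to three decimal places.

-0.262

Ranks of variable 1: 3, 7, 5, 4, 1, 6, 2, 8
Ranks of variable 2: 5, 7, 3, 4, 8, 6, 2, 1
d = r₁ − r₂: -2, 0, 2, 0, -7, 0, 0, 7
d²: 4, 0, 4, 0, 49, 0, 0, 49; Σd² = 106
ρ = 1 − 6·106/(8·63) = 1 − 636/504 = -0.262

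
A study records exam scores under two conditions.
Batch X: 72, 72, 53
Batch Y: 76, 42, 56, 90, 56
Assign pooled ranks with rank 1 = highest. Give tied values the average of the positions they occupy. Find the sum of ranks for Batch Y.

Sorted (descending): 90, 76, 72, 72, 56, 56, 53, 42
The 2 values of 72 occupy positions 3–4 → average rank (3+4)/2 = 3.5.
The 2 values of 56 occupy positions 5–6 → average rank (5+6)/2 = 5.5.
Batch Y values → pooled ranks: 76→2, 42→8, 56→5.5, 90→1, 56→5.5
Rank sum = 2 + 8 + 5.5 + 1 + 5.5 = 22

22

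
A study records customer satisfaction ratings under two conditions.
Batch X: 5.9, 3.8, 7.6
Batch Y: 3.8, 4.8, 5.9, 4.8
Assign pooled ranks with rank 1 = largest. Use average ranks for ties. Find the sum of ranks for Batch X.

10

Sorted (descending): 7.6, 5.9, 5.9, 4.8, 4.8, 3.8, 3.8
The 2 values of 5.9 occupy positions 2–3 → average rank (2+3)/2 = 2.5.
The 2 values of 4.8 occupy positions 4–5 → average rank (4+5)/2 = 4.5.
The 2 values of 3.8 occupy positions 6–7 → average rank (6+7)/2 = 6.5.
Batch X values → pooled ranks: 5.9→2.5, 3.8→6.5, 7.6→1
Rank sum = 2.5 + 6.5 + 1 = 10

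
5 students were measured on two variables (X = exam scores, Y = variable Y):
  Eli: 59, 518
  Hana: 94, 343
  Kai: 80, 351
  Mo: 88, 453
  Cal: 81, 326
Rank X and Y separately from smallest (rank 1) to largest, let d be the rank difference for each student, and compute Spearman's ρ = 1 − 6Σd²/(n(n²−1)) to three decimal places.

Ranks of variable 1: 1, 5, 2, 4, 3
Ranks of variable 2: 5, 2, 3, 4, 1
d = r₁ − r₂: -4, 3, -1, 0, 2
d²: 16, 9, 1, 0, 4; Σd² = 30
ρ = 1 − 6·30/(5·24) = 1 − 180/120 = -0.500

-0.500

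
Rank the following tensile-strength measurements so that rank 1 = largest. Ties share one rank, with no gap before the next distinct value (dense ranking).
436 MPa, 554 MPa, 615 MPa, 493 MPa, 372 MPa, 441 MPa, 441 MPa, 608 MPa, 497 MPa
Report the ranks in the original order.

7, 3, 1, 5, 8, 6, 6, 2, 4

Sorted (descending): 615, 608, 554, 497, 493, 441, 441, 436, 372
The 2 values of 441 share dense rank 6.
Remaining distinct values take the next consecutive integers.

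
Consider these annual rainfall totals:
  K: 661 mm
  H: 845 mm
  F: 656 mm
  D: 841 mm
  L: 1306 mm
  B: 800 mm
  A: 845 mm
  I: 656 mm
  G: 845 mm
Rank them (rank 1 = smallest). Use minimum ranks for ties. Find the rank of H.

Sorted (ascending): 656, 656, 661, 800, 841, 845, 845, 845, 1306
The 2 values of 656 occupy positions 1–2 → each gets rank 1.
The 3 values of 845 occupy positions 6–8 → each gets rank 6.
H has value 845 mm → rank 6.

6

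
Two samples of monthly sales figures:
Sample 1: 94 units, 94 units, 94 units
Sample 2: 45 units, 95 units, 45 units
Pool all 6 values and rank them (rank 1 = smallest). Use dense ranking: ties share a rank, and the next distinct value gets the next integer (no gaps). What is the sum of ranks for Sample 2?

5

Sorted (ascending): 45, 45, 94, 94, 94, 95
The 2 values of 45 share dense rank 1.
The 3 values of 94 share dense rank 2.
Remaining distinct values take the next consecutive integers.
Sample 2 values → pooled ranks: 45→1, 95→3, 45→1
Rank sum = 1 + 3 + 1 = 5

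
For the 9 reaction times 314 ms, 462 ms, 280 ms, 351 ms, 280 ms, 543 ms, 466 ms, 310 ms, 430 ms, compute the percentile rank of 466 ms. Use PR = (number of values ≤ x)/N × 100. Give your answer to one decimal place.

88.9

N = 9.
Strictly below 466: 7. Equal to 466: 1.
PR = 8/9 × 100 = 88.9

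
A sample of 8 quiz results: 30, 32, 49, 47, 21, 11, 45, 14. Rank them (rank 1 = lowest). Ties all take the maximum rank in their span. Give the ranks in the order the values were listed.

Sorted (ascending): 11, 14, 21, 30, 32, 45, 47, 49
No ties — each value takes its position as its rank.

4, 5, 8, 7, 3, 1, 6, 2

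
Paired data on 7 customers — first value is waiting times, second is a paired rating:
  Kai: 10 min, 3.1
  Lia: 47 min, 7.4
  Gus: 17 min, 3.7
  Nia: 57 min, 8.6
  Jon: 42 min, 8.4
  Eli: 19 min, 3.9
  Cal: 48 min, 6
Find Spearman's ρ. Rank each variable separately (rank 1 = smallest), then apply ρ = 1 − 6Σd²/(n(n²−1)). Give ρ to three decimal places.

Ranks of variable 1: 1, 5, 2, 7, 4, 3, 6
Ranks of variable 2: 1, 5, 2, 7, 6, 3, 4
d = r₁ − r₂: 0, 0, 0, 0, -2, 0, 2
d²: 0, 0, 0, 0, 4, 0, 4; Σd² = 8
ρ = 1 − 6·8/(7·48) = 1 − 48/336 = 0.857

0.857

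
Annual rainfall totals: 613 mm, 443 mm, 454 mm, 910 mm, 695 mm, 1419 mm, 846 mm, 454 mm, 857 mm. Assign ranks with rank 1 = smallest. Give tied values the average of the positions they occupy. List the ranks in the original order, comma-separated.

Sorted (ascending): 443, 454, 454, 613, 695, 846, 857, 910, 1419
The 2 values of 454 occupy positions 2–3 → average rank (2+3)/2 = 2.5.

4, 1, 2.5, 8, 5, 9, 6, 2.5, 7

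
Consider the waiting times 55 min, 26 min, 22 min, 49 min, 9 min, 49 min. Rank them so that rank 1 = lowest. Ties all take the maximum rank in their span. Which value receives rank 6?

Sorted (ascending): 9, 22, 26, 49, 49, 55
The 2 values of 49 occupy positions 4–5 → each gets rank 5.
Rank 6 → value 55.

55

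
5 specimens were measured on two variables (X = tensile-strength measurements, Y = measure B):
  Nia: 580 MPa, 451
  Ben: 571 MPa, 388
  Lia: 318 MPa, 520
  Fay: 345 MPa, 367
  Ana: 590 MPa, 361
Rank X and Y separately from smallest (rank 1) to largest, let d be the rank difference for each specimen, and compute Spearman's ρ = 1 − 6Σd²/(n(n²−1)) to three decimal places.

Ranks of variable 1: 4, 3, 1, 2, 5
Ranks of variable 2: 4, 3, 5, 2, 1
d = r₁ − r₂: 0, 0, -4, 0, 4
d²: 0, 0, 16, 0, 16; Σd² = 32
ρ = 1 − 6·32/(5·24) = 1 − 192/120 = -0.600

-0.600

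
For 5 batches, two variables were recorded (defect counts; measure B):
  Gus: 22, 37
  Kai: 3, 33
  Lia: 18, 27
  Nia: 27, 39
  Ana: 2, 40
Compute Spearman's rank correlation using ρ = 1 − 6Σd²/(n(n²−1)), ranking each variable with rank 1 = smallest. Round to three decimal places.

-0.100

Ranks of variable 1: 4, 2, 3, 5, 1
Ranks of variable 2: 3, 2, 1, 4, 5
d = r₁ − r₂: 1, 0, 2, 1, -4
d²: 1, 0, 4, 1, 16; Σd² = 22
ρ = 1 − 6·22/(5·24) = 1 − 132/120 = -0.100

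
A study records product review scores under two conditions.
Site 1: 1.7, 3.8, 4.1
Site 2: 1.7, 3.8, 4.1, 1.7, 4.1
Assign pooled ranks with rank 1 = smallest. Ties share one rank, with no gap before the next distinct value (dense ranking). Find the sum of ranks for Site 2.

Sorted (ascending): 1.7, 1.7, 1.7, 3.8, 3.8, 4.1, 4.1, 4.1
The 3 values of 1.7 share dense rank 1.
The 2 values of 3.8 share dense rank 2.
The 3 values of 4.1 share dense rank 3.
Site 2 values → pooled ranks: 1.7→1, 3.8→2, 4.1→3, 1.7→1, 4.1→3
Rank sum = 1 + 2 + 3 + 1 + 3 = 10

10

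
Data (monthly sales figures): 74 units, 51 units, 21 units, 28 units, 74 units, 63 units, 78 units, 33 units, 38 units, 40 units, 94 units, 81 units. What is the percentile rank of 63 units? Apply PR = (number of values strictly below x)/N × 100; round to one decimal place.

50.0

N = 12.
Strictly below 63: 6. Equal to 63: 1.
PR = 6/12 × 100 = 50.0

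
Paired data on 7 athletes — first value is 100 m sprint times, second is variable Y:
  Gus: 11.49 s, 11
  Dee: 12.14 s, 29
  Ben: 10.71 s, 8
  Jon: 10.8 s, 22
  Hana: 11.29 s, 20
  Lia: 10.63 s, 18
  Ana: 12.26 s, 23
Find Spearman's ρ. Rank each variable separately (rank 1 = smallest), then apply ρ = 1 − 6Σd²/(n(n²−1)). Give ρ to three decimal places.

0.643

Ranks of variable 1: 5, 6, 2, 3, 4, 1, 7
Ranks of variable 2: 2, 7, 1, 5, 4, 3, 6
d = r₁ − r₂: 3, -1, 1, -2, 0, -2, 1
d²: 9, 1, 1, 4, 0, 4, 1; Σd² = 20
ρ = 1 − 6·20/(7·48) = 1 − 120/336 = 0.643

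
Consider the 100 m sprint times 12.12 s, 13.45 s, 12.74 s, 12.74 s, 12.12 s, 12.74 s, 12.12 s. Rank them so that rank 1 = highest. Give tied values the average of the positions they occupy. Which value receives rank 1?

Sorted (descending): 13.45, 12.74, 12.74, 12.74, 12.12, 12.12, 12.12
The 3 values of 12.74 occupy positions 2–4 → average rank 3.
The 3 values of 12.12 occupy positions 5–7 → average rank 6.
Rank 1 → value 13.45.

13.45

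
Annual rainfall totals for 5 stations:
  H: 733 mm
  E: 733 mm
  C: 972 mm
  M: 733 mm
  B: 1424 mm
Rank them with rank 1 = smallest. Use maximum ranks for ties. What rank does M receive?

3

Sorted (ascending): 733, 733, 733, 972, 1424
The 3 values of 733 occupy positions 1–3 → each gets rank 3.
M has value 733 mm → rank 3.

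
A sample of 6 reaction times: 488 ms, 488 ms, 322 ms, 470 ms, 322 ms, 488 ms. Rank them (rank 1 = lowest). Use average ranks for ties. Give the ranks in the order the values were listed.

Sorted (ascending): 322, 322, 470, 488, 488, 488
The 2 values of 322 occupy positions 1–2 → average rank (1+2)/2 = 1.5.
The 3 values of 488 occupy positions 4–6 → average rank 5.

5, 5, 1.5, 3, 1.5, 5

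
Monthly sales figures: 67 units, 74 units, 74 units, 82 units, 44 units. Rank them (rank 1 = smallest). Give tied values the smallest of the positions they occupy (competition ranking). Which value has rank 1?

Sorted (ascending): 44, 67, 74, 74, 82
The 2 values of 74 occupy positions 3–4 → each gets rank 3.
Rank 1 → value 44.

44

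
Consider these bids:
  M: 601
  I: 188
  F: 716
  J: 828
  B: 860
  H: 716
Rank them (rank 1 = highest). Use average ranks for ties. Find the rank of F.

3.5

Sorted (descending): 860, 828, 716, 716, 601, 188
The 2 values of 716 occupy positions 3–4 → average rank (3+4)/2 = 3.5.
F has value 716 → rank 3.5.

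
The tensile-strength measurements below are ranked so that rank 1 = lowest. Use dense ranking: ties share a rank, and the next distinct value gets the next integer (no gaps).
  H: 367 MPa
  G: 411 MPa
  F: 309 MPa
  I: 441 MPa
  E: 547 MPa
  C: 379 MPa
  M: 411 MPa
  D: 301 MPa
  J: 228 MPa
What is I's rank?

Sorted (ascending): 228, 301, 309, 367, 379, 411, 411, 441, 547
The 2 values of 411 share dense rank 6.
Remaining distinct values take the next consecutive integers.
I has value 441 MPa → rank 7.

7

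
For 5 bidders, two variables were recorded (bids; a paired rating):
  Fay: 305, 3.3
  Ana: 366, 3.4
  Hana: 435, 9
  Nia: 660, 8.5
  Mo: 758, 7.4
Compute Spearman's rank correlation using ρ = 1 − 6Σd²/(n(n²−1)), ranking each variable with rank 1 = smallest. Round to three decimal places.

Ranks of variable 1: 1, 2, 3, 4, 5
Ranks of variable 2: 1, 2, 5, 4, 3
d = r₁ − r₂: 0, 0, -2, 0, 2
d²: 0, 0, 4, 0, 4; Σd² = 8
ρ = 1 − 6·8/(5·24) = 1 − 48/120 = 0.600

0.600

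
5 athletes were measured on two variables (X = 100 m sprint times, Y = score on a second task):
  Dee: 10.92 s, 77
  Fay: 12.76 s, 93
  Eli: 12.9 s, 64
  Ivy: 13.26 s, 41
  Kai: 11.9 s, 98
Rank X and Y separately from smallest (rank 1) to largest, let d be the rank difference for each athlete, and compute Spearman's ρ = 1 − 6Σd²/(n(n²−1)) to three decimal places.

-0.700

Ranks of variable 1: 1, 3, 4, 5, 2
Ranks of variable 2: 3, 4, 2, 1, 5
d = r₁ − r₂: -2, -1, 2, 4, -3
d²: 4, 1, 4, 16, 9; Σd² = 34
ρ = 1 − 6·34/(5·24) = 1 − 204/120 = -0.700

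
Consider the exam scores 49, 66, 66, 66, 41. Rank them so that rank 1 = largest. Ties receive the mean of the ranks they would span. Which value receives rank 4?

49

Sorted (descending): 66, 66, 66, 49, 41
The 3 values of 66 occupy positions 1–3 → average rank 2.
Rank 4 → value 49.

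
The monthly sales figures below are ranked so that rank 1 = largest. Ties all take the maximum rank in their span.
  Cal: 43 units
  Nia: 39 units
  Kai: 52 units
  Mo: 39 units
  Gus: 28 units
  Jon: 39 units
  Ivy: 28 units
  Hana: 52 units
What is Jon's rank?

Sorted (descending): 52, 52, 43, 39, 39, 39, 28, 28
The 2 values of 52 occupy positions 1–2 → each gets rank 2.
The 3 values of 39 occupy positions 4–6 → each gets rank 6.
The 2 values of 28 occupy positions 7–8 → each gets rank 8.
Jon has value 39 units → rank 6.

6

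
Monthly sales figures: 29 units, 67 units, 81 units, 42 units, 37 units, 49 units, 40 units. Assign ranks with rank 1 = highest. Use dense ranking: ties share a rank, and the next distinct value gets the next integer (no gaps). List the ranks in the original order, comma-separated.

Sorted (descending): 81, 67, 49, 42, 40, 37, 29
No ties — each value takes its position as its rank.

7, 2, 1, 4, 6, 3, 5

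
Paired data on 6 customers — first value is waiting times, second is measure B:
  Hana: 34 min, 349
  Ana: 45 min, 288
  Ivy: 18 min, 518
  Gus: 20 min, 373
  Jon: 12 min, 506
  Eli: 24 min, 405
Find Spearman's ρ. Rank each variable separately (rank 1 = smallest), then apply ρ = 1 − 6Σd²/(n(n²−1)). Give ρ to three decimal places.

Ranks of variable 1: 5, 6, 2, 3, 1, 4
Ranks of variable 2: 2, 1, 6, 3, 5, 4
d = r₁ − r₂: 3, 5, -4, 0, -4, 0
d²: 9, 25, 16, 0, 16, 0; Σd² = 66
ρ = 1 − 6·66/(6·35) = 1 − 396/210 = -0.886

-0.886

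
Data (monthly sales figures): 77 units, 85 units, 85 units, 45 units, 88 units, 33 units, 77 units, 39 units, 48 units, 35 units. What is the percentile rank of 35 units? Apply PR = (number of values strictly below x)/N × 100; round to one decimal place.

10.0

N = 10.
Strictly below 35: 1. Equal to 35: 1.
PR = 1/10 × 100 = 10.0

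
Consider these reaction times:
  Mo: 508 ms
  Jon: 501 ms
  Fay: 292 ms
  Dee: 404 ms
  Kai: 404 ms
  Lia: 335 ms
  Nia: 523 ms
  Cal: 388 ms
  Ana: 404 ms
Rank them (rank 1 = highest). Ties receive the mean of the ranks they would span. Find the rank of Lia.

8

Sorted (descending): 523, 508, 501, 404, 404, 404, 388, 335, 292
The 3 values of 404 occupy positions 4–6 → average rank 5.
Lia has value 335 ms → rank 8.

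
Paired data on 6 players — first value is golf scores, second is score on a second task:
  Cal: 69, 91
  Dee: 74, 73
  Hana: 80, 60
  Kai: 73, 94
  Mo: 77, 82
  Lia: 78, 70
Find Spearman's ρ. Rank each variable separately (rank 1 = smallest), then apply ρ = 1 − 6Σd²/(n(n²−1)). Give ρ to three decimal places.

Ranks of variable 1: 1, 3, 6, 2, 4, 5
Ranks of variable 2: 5, 3, 1, 6, 4, 2
d = r₁ − r₂: -4, 0, 5, -4, 0, 3
d²: 16, 0, 25, 16, 0, 9; Σd² = 66
ρ = 1 − 6·66/(6·35) = 1 − 396/210 = -0.886

-0.886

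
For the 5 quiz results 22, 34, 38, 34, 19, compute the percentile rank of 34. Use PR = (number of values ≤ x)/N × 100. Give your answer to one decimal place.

80.0

N = 5.
Strictly below 34: 2. Equal to 34: 2.
PR = 4/5 × 100 = 80.0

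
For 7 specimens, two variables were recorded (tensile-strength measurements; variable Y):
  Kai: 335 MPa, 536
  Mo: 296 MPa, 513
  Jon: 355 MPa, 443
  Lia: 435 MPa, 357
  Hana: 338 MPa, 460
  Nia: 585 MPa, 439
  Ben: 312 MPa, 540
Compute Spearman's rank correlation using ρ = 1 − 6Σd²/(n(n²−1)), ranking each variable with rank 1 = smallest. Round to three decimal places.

-0.857

Ranks of variable 1: 3, 1, 5, 6, 4, 7, 2
Ranks of variable 2: 6, 5, 3, 1, 4, 2, 7
d = r₁ − r₂: -3, -4, 2, 5, 0, 5, -5
d²: 9, 16, 4, 25, 0, 25, 25; Σd² = 104
ρ = 1 − 6·104/(7·48) = 1 − 624/336 = -0.857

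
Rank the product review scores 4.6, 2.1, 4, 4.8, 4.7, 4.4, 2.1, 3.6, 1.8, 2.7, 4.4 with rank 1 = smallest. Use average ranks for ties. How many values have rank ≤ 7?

6

Sorted (ascending): 1.8, 2.1, 2.1, 2.7, 3.6, 4, 4.4, 4.4, 4.6, 4.7, 4.8
The 2 values of 2.1 occupy positions 2–3 → average rank (2+3)/2 = 2.5.
The 2 values of 4.4 occupy positions 7–8 → average rank (7+8)/2 = 7.5.
Ranks ≤ 7: {1, 2.5, 2.5, 4, 5, 6} → 6 values.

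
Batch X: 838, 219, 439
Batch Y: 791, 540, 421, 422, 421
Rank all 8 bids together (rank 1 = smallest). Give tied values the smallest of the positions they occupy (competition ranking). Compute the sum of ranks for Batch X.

Sorted (ascending): 219, 421, 421, 422, 439, 540, 791, 838
The 2 values of 421 occupy positions 2–3 → each gets rank 2.
Batch X values → pooled ranks: 838→8, 219→1, 439→5
Rank sum = 8 + 1 + 5 = 14

14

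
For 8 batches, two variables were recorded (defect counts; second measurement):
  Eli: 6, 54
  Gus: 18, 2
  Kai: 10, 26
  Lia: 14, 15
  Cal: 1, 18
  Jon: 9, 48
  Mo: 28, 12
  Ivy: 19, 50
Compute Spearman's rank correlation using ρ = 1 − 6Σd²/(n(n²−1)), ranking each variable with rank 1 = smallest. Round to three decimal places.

-0.429

Ranks of variable 1: 2, 6, 4, 5, 1, 3, 8, 7
Ranks of variable 2: 8, 1, 5, 3, 4, 6, 2, 7
d = r₁ − r₂: -6, 5, -1, 2, -3, -3, 6, 0
d²: 36, 25, 1, 4, 9, 9, 36, 0; Σd² = 120
ρ = 1 − 6·120/(8·63) = 1 − 720/504 = -0.429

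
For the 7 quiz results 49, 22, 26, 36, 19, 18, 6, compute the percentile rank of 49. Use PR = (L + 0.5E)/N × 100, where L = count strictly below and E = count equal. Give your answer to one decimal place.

92.9

N = 7.
Strictly below 49: 6. Equal to 49: 1.
PR = (6 + 0.5·1)/7 × 100 = 92.9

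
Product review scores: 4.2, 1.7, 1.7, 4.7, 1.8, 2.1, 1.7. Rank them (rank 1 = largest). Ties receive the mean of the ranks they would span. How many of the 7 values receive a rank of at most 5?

4

Sorted (descending): 4.7, 4.2, 2.1, 1.8, 1.7, 1.7, 1.7
The 3 values of 1.7 occupy positions 5–7 → average rank 6.
Ranks ≤ 5: {1, 2, 3, 4} → 4 values.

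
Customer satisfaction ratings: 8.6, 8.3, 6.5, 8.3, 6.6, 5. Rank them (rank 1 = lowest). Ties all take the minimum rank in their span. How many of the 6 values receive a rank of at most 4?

Sorted (ascending): 5, 6.5, 6.6, 8.3, 8.3, 8.6
The 2 values of 8.3 occupy positions 4–5 → each gets rank 4.
Ranks ≤ 4: {1, 2, 3, 4, 4} → 5 values.

5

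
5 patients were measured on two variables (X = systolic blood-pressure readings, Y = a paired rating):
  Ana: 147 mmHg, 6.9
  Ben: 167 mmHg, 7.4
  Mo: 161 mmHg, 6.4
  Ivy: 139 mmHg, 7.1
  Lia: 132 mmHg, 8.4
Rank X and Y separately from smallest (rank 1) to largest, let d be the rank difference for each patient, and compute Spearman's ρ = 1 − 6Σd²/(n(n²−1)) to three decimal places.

-0.400

Ranks of variable 1: 3, 5, 4, 2, 1
Ranks of variable 2: 2, 4, 1, 3, 5
d = r₁ − r₂: 1, 1, 3, -1, -4
d²: 1, 1, 9, 1, 16; Σd² = 28
ρ = 1 − 6·28/(5·24) = 1 − 168/120 = -0.400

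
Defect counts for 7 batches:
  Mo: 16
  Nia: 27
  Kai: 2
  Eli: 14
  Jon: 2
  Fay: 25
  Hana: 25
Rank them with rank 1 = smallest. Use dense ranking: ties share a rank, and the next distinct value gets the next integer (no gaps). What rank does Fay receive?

4

Sorted (ascending): 2, 2, 14, 16, 25, 25, 27
The 2 values of 2 share dense rank 1.
The 2 values of 25 share dense rank 4.
Remaining distinct values take the next consecutive integers.
Fay has value 25 → rank 4.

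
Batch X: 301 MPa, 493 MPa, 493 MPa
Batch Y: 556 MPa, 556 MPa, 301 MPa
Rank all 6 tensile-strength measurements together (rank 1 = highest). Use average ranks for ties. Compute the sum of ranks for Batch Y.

Sorted (descending): 556, 556, 493, 493, 301, 301
The 2 values of 556 occupy positions 1–2 → average rank (1+2)/2 = 1.5.
The 2 values of 493 occupy positions 3–4 → average rank (3+4)/2 = 3.5.
The 2 values of 301 occupy positions 5–6 → average rank (5+6)/2 = 5.5.
Batch Y values → pooled ranks: 556→1.5, 556→1.5, 301→5.5
Rank sum = 1.5 + 1.5 + 5.5 = 8.5

8.5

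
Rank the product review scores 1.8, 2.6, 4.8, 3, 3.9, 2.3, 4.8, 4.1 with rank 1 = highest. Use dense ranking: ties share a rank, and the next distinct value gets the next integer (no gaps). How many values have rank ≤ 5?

6

Sorted (descending): 4.8, 4.8, 4.1, 3.9, 3, 2.6, 2.3, 1.8
The 2 values of 4.8 share dense rank 1.
Remaining distinct values take the next consecutive integers.
Ranks ≤ 5: {1, 1, 2, 3, 4, 5} → 6 values.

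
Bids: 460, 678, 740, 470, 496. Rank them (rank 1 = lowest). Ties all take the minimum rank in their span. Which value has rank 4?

Sorted (ascending): 460, 470, 496, 678, 740
No ties — each value takes its position as its rank.
Rank 4 → value 678.

678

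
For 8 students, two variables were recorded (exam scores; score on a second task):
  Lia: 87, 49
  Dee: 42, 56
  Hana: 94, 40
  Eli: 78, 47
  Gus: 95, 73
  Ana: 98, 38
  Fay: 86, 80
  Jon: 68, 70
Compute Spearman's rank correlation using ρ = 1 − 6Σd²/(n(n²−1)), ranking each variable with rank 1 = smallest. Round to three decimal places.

Ranks of variable 1: 5, 1, 6, 3, 7, 8, 4, 2
Ranks of variable 2: 4, 5, 2, 3, 7, 1, 8, 6
d = r₁ − r₂: 1, -4, 4, 0, 0, 7, -4, -4
d²: 1, 16, 16, 0, 0, 49, 16, 16; Σd² = 114
ρ = 1 − 6·114/(8·63) = 1 − 684/504 = -0.357

-0.357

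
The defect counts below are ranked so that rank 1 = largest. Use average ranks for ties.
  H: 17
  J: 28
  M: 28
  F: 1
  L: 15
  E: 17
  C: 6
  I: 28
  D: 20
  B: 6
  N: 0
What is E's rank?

Sorted (descending): 28, 28, 28, 20, 17, 17, 15, 6, 6, 1, 0
The 3 values of 28 occupy positions 1–3 → average rank 2.
The 2 values of 17 occupy positions 5–6 → average rank (5+6)/2 = 5.5.
The 2 values of 6 occupy positions 8–9 → average rank (8+9)/2 = 8.5.
E has value 17 → rank 5.5.

5.5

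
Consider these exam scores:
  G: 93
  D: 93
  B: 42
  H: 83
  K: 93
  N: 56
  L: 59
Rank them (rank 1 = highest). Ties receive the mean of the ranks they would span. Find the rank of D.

Sorted (descending): 93, 93, 93, 83, 59, 56, 42
The 3 values of 93 occupy positions 1–3 → average rank 2.
D has value 93 → rank 2.

2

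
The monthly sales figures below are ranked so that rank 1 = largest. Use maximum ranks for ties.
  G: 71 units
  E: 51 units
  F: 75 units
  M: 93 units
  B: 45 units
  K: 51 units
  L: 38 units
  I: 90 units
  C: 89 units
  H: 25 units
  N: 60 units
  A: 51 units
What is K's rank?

Sorted (descending): 93, 90, 89, 75, 71, 60, 51, 51, 51, 45, 38, 25
The 3 values of 51 occupy positions 7–9 → each gets rank 9.
K has value 51 units → rank 9.

9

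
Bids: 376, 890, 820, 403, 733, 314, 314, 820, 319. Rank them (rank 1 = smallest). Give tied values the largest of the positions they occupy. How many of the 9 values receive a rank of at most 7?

6

Sorted (ascending): 314, 314, 319, 376, 403, 733, 820, 820, 890
The 2 values of 314 occupy positions 1–2 → each gets rank 2.
The 2 values of 820 occupy positions 7–8 → each gets rank 8.
Ranks ≤ 7: {2, 2, 3, 4, 5, 6} → 6 values.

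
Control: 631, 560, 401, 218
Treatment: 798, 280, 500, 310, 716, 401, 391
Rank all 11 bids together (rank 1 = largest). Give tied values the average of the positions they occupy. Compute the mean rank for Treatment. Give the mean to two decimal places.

5.93

Sorted (descending): 798, 716, 631, 560, 500, 401, 401, 391, 310, 280, 218
The 2 values of 401 occupy positions 6–7 → average rank (6+7)/2 = 6.5.
Treatment values → pooled ranks: 798→1, 280→10, 500→5, 310→9, 716→2, 401→6.5, 391→8
Mean rank = (1 + 10 + 5 + 9 + 2 + 6.5 + 8) / 7 = 5.93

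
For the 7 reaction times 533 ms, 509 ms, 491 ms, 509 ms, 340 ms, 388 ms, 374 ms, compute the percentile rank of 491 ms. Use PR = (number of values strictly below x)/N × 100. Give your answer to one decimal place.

42.9

N = 7.
Strictly below 491: 3. Equal to 491: 1.
PR = 3/7 × 100 = 42.9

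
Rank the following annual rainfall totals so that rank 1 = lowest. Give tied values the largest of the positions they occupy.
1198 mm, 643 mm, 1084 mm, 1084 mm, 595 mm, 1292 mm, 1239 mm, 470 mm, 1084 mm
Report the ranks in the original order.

Sorted (ascending): 470, 595, 643, 1084, 1084, 1084, 1198, 1239, 1292
The 3 values of 1084 occupy positions 4–6 → each gets rank 6.

7, 3, 6, 6, 2, 9, 8, 1, 6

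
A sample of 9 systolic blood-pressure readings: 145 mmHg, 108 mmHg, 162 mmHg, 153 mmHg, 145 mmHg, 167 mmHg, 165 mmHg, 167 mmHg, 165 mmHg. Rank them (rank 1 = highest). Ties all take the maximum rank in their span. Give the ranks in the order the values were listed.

8, 9, 5, 6, 8, 2, 4, 2, 4

Sorted (descending): 167, 167, 165, 165, 162, 153, 145, 145, 108
The 2 values of 167 occupy positions 1–2 → each gets rank 2.
The 2 values of 165 occupy positions 3–4 → each gets rank 4.
The 2 values of 145 occupy positions 7–8 → each gets rank 8.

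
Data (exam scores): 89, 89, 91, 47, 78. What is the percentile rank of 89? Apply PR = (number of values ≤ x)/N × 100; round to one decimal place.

N = 5.
Strictly below 89: 2. Equal to 89: 2.
PR = 4/5 × 100 = 80.0

80.0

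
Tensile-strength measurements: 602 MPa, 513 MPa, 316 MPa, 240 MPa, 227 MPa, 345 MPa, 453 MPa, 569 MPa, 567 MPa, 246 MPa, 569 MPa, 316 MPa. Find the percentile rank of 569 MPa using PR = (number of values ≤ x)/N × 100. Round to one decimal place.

N = 12.
Strictly below 569: 9. Equal to 569: 2.
PR = 11/12 × 100 = 91.7

91.7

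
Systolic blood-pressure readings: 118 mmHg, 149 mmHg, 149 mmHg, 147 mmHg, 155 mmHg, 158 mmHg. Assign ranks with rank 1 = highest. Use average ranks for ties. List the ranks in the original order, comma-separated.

6, 3.5, 3.5, 5, 2, 1

Sorted (descending): 158, 155, 149, 149, 147, 118
The 2 values of 149 occupy positions 3–4 → average rank (3+4)/2 = 3.5.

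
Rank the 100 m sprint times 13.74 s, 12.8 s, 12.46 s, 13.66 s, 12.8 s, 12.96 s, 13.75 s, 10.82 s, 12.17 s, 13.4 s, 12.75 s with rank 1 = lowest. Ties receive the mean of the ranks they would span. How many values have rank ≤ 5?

Sorted (ascending): 10.82, 12.17, 12.46, 12.75, 12.8, 12.8, 12.96, 13.4, 13.66, 13.74, 13.75
The 2 values of 12.8 occupy positions 5–6 → average rank (5+6)/2 = 5.5.
Ranks ≤ 5: {1, 2, 3, 4} → 4 values.

4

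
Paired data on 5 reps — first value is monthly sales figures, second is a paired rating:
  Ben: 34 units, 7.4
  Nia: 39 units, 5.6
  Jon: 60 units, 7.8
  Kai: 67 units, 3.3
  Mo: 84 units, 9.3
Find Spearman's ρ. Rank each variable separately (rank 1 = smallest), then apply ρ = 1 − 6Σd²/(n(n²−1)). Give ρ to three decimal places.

0.300

Ranks of variable 1: 1, 2, 3, 4, 5
Ranks of variable 2: 3, 2, 4, 1, 5
d = r₁ − r₂: -2, 0, -1, 3, 0
d²: 4, 0, 1, 9, 0; Σd² = 14
ρ = 1 − 6·14/(5·24) = 1 − 84/120 = 0.300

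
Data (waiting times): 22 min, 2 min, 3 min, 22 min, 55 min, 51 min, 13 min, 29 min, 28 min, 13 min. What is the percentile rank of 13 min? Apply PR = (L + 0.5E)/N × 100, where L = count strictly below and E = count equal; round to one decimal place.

30.0

N = 10.
Strictly below 13: 2. Equal to 13: 2.
PR = (2 + 0.5·2)/10 × 100 = 30.0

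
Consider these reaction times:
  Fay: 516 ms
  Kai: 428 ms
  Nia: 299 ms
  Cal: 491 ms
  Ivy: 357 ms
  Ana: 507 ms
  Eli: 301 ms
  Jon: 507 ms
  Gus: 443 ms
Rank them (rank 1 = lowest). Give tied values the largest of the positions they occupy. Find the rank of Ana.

Sorted (ascending): 299, 301, 357, 428, 443, 491, 507, 507, 516
The 2 values of 507 occupy positions 7–8 → each gets rank 8.
Ana has value 507 ms → rank 8.

8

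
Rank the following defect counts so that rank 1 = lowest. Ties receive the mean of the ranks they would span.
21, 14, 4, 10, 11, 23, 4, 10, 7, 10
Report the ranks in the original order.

Sorted (ascending): 4, 4, 7, 10, 10, 10, 11, 14, 21, 23
The 2 values of 4 occupy positions 1–2 → average rank (1+2)/2 = 1.5.
The 3 values of 10 occupy positions 4–6 → average rank 5.

9, 8, 1.5, 5, 7, 10, 1.5, 5, 3, 5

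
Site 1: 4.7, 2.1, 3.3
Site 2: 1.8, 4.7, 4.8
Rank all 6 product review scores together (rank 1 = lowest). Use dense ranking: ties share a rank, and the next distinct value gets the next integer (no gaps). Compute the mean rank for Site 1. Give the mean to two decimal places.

3.00

Sorted (ascending): 1.8, 2.1, 3.3, 4.7, 4.7, 4.8
The 2 values of 4.7 share dense rank 4.
Remaining distinct values take the next consecutive integers.
Site 1 values → pooled ranks: 4.7→4, 2.1→2, 3.3→3
Mean rank = (4 + 2 + 3) / 3 = 3.00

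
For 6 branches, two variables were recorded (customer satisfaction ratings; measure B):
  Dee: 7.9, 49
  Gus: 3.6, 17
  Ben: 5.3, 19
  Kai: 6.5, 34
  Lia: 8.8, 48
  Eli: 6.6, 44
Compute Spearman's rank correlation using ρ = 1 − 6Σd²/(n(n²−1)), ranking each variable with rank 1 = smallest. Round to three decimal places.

0.943

Ranks of variable 1: 5, 1, 2, 3, 6, 4
Ranks of variable 2: 6, 1, 2, 3, 5, 4
d = r₁ − r₂: -1, 0, 0, 0, 1, 0
d²: 1, 0, 0, 0, 1, 0; Σd² = 2
ρ = 1 − 6·2/(6·35) = 1 − 12/210 = 0.943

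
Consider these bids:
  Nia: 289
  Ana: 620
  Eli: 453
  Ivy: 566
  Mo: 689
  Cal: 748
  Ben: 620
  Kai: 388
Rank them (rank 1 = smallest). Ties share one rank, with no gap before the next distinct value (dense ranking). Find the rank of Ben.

5

Sorted (ascending): 289, 388, 453, 566, 620, 620, 689, 748
The 2 values of 620 share dense rank 5.
Remaining distinct values take the next consecutive integers.
Ben has value 620 → rank 5.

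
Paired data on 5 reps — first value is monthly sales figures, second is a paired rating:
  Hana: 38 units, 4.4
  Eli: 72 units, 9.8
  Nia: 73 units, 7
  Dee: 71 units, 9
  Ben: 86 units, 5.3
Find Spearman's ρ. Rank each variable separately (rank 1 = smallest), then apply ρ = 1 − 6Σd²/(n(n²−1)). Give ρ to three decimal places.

0.100

Ranks of variable 1: 1, 3, 4, 2, 5
Ranks of variable 2: 1, 5, 3, 4, 2
d = r₁ − r₂: 0, -2, 1, -2, 3
d²: 0, 4, 1, 4, 9; Σd² = 18
ρ = 1 − 6·18/(5·24) = 1 − 108/120 = 0.100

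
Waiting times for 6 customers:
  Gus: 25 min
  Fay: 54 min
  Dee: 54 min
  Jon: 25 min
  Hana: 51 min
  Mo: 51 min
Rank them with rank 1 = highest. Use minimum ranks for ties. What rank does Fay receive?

Sorted (descending): 54, 54, 51, 51, 25, 25
The 2 values of 54 occupy positions 1–2 → each gets rank 1.
The 2 values of 51 occupy positions 3–4 → each gets rank 3.
The 2 values of 25 occupy positions 5–6 → each gets rank 5.
Fay has value 54 min → rank 1.

1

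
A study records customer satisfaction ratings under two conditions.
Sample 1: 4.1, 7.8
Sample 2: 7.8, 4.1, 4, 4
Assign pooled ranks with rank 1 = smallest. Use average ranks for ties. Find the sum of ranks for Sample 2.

Sorted (ascending): 4, 4, 4.1, 4.1, 7.8, 7.8
The 2 values of 4 occupy positions 1–2 → average rank (1+2)/2 = 1.5.
The 2 values of 4.1 occupy positions 3–4 → average rank (3+4)/2 = 3.5.
The 2 values of 7.8 occupy positions 5–6 → average rank (5+6)/2 = 5.5.
Sample 2 values → pooled ranks: 7.8→5.5, 4.1→3.5, 4→1.5, 4→1.5
Rank sum = 5.5 + 3.5 + 1.5 + 1.5 = 12

12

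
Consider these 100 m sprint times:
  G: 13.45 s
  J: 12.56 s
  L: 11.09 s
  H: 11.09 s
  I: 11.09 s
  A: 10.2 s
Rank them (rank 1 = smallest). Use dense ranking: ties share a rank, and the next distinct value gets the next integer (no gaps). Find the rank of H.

Sorted (ascending): 10.2, 11.09, 11.09, 11.09, 12.56, 13.45
The 3 values of 11.09 share dense rank 2.
Remaining distinct values take the next consecutive integers.
H has value 11.09 s → rank 2.

2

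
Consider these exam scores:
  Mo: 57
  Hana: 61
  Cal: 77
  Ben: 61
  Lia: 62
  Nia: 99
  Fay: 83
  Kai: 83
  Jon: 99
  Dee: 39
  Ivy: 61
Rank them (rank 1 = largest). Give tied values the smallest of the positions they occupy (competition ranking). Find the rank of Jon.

1

Sorted (descending): 99, 99, 83, 83, 77, 62, 61, 61, 61, 57, 39
The 2 values of 99 occupy positions 1–2 → each gets rank 1.
The 2 values of 83 occupy positions 3–4 → each gets rank 3.
The 3 values of 61 occupy positions 7–9 → each gets rank 7.
Jon has value 99 → rank 1.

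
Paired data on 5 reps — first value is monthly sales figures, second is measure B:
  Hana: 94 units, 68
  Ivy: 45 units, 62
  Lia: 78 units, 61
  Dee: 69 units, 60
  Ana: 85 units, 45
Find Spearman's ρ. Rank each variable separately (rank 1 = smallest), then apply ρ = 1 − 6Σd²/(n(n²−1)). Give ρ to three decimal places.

0.100

Ranks of variable 1: 5, 1, 3, 2, 4
Ranks of variable 2: 5, 4, 3, 2, 1
d = r₁ − r₂: 0, -3, 0, 0, 3
d²: 0, 9, 0, 0, 9; Σd² = 18
ρ = 1 − 6·18/(5·24) = 1 − 108/120 = 0.100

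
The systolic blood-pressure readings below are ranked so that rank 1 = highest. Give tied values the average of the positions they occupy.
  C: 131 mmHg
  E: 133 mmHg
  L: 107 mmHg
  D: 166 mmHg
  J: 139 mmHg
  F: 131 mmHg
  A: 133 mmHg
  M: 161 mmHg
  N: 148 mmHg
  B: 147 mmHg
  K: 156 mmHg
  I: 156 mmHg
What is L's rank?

Sorted (descending): 166, 161, 156, 156, 148, 147, 139, 133, 133, 131, 131, 107
The 2 values of 156 occupy positions 3–4 → average rank (3+4)/2 = 3.5.
The 2 values of 133 occupy positions 8–9 → average rank (8+9)/2 = 8.5.
The 2 values of 131 occupy positions 10–11 → average rank (10+11)/2 = 10.5.
L has value 107 mmHg → rank 12.

12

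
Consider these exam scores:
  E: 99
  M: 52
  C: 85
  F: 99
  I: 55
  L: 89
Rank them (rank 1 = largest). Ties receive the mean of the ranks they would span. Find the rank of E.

Sorted (descending): 99, 99, 89, 85, 55, 52
The 2 values of 99 occupy positions 1–2 → average rank (1+2)/2 = 1.5.
E has value 99 → rank 1.5.

1.5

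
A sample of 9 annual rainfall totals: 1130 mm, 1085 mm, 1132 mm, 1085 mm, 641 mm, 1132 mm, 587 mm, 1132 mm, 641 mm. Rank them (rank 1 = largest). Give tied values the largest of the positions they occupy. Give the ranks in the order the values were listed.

4, 6, 3, 6, 8, 3, 9, 3, 8

Sorted (descending): 1132, 1132, 1132, 1130, 1085, 1085, 641, 641, 587
The 3 values of 1132 occupy positions 1–3 → each gets rank 3.
The 2 values of 1085 occupy positions 5–6 → each gets rank 6.
The 2 values of 641 occupy positions 7–8 → each gets rank 8.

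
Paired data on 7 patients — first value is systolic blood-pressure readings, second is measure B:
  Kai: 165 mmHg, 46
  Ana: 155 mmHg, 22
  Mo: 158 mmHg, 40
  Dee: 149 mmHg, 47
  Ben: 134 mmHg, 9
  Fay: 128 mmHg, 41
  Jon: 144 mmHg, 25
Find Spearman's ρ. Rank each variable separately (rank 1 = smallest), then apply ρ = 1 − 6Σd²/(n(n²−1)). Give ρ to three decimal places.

Ranks of variable 1: 7, 5, 6, 4, 2, 1, 3
Ranks of variable 2: 6, 2, 4, 7, 1, 5, 3
d = r₁ − r₂: 1, 3, 2, -3, 1, -4, 0
d²: 1, 9, 4, 9, 1, 16, 0; Σd² = 40
ρ = 1 − 6·40/(7·48) = 1 − 240/336 = 0.286

0.286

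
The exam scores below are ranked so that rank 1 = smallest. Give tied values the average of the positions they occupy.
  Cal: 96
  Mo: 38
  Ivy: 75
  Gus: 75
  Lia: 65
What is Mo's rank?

Sorted (ascending): 38, 65, 75, 75, 96
The 2 values of 75 occupy positions 3–4 → average rank (3+4)/2 = 3.5.
Mo has value 38 → rank 1.

1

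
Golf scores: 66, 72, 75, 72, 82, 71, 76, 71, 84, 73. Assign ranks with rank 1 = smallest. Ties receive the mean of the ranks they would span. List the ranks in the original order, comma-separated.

1, 4.5, 7, 4.5, 9, 2.5, 8, 2.5, 10, 6

Sorted (ascending): 66, 71, 71, 72, 72, 73, 75, 76, 82, 84
The 2 values of 71 occupy positions 2–3 → average rank (2+3)/2 = 2.5.
The 2 values of 72 occupy positions 4–5 → average rank (4+5)/2 = 4.5.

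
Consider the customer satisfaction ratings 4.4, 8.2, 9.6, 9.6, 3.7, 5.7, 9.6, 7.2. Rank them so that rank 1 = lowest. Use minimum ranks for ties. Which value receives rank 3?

5.7

Sorted (ascending): 3.7, 4.4, 5.7, 7.2, 8.2, 9.6, 9.6, 9.6
The 3 values of 9.6 occupy positions 6–8 → each gets rank 6.
Rank 3 → value 5.7.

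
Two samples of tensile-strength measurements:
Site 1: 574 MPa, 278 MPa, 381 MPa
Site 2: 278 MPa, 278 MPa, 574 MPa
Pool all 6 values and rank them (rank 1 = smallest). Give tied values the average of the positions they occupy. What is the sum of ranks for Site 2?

9.5

Sorted (ascending): 278, 278, 278, 381, 574, 574
The 3 values of 278 occupy positions 1–3 → average rank 2.
The 2 values of 574 occupy positions 5–6 → average rank (5+6)/2 = 5.5.
Site 2 values → pooled ranks: 278→2, 278→2, 574→5.5
Rank sum = 2 + 2 + 5.5 = 9.5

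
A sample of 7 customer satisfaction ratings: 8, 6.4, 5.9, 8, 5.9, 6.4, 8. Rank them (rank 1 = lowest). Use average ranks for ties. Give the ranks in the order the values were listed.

6, 3.5, 1.5, 6, 1.5, 3.5, 6

Sorted (ascending): 5.9, 5.9, 6.4, 6.4, 8, 8, 8
The 2 values of 5.9 occupy positions 1–2 → average rank (1+2)/2 = 1.5.
The 2 values of 6.4 occupy positions 3–4 → average rank (3+4)/2 = 3.5.
The 3 values of 8 occupy positions 5–7 → average rank 6.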